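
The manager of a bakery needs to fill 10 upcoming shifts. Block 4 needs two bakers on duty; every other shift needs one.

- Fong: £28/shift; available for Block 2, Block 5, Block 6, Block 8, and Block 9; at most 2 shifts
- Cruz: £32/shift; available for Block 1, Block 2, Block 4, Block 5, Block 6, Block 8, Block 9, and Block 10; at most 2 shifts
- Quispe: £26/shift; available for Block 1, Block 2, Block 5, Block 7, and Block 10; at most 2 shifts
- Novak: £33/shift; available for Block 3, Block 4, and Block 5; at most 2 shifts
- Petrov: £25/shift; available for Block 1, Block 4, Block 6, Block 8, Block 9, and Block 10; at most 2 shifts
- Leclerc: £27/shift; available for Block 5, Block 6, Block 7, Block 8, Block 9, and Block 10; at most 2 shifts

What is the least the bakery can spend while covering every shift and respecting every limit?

£309

Block 3 can only be covered by Novak, so that assignment is forced.
Picking the cheapest available baker for each shift independently would cost £293, but that ignores the shift limits.
An optimal schedule: Block 1→Petrov, Block 2→Quispe, Block 3→Novak, Block 4→Petrov+Cruz, Block 5→Fong, Block 6→Leclerc, Block 7→Quispe, Block 8→Leclerc, Block 9→Fong, Block 10→Cruz.
Total: 25 + 26 + 33 + 25 + 32 + 28 + 27 + 26 + 27 + 28 + 32 = £309.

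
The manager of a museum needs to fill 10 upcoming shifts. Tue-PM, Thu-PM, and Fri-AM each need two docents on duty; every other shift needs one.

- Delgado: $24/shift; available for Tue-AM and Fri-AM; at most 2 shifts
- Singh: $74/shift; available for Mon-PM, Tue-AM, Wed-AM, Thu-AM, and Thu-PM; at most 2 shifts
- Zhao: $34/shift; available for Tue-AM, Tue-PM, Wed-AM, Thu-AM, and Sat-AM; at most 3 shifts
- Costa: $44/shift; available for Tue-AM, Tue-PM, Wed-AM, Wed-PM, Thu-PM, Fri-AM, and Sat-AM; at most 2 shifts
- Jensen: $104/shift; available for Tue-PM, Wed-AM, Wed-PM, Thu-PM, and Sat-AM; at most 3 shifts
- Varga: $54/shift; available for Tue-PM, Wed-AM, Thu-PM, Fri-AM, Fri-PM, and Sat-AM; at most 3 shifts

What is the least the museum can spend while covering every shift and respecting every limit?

$652

Mon-PM can only be covered by Singh, so that assignment is forced.
Fri-PM can only be covered by Varga, so that assignment is forced.
Picking the cheapest available docent for each shift independently would cost $542, but that ignores the shift limits.
An optimal schedule: Mon-PM→Singh, Tue-AM→Delgado, Tue-PM→Varga+Jensen, Wed-AM→Zhao, Wed-PM→Costa, Thu-AM→Zhao, Thu-PM→Varga+Singh, Fri-AM→Delgado+Costa, Fri-PM→Varga, Sat-AM→Zhao.
Total: 74 + 24 + 54 + 104 + 34 + 44 + 34 + 54 + 74 + 24 + 44 + 54 + 34 = $652.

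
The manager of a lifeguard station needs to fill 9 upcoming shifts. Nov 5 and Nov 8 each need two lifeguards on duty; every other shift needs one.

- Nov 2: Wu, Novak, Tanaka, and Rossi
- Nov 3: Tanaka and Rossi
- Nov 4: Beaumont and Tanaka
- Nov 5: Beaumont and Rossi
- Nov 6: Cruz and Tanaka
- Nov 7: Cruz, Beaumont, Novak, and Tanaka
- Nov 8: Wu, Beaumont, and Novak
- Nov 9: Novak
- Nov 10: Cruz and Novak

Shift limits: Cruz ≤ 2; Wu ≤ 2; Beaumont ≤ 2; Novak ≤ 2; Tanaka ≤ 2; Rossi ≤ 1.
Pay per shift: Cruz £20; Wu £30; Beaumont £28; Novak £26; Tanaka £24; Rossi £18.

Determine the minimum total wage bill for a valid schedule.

£274

Nov 5 can only be covered by Beaumont and Rossi, so that assignment is forced.
Nov 9 can only be covered by Novak, so that assignment is forced.
Picking the cheapest available lifeguard for each shift independently would cost £246, but that ignores the shift limits.
An optimal schedule: Nov 2→Wu, Nov 3→Tanaka, Nov 4→Beaumont, Nov 5→Beaumont+Rossi, Nov 6→Cruz, Nov 7→Tanaka, Nov 8→Wu+Novak, Nov 9→Novak, Nov 10→Cruz.
Total: 30 + 24 + 28 + 28 + 18 + 20 + 24 + 30 + 26 + 26 + 20 = £274.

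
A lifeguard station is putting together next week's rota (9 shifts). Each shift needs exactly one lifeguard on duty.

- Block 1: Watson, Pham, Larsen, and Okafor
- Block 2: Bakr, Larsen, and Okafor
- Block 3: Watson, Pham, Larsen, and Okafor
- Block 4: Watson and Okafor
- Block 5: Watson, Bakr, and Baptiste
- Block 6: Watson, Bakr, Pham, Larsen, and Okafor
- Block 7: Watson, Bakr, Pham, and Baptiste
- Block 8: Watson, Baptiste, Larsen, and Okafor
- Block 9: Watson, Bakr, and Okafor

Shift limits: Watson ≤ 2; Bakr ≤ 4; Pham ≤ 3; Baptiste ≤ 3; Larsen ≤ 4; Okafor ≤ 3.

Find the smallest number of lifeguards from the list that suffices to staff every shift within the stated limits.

3

9 slots to fill and no one can take more than 4, so at least ⌈9/4⌉ = 3 lifeguards are needed.
Watson, Bakr, and Pham alone can cover everything: Block 1→Pham, Block 2→Bakr, Block 3→Pham, Block 4→Watson, Block 5→Bakr, Block 6→Bakr, Block 7→Pham, Block 8→Watson, Block 9→Bakr.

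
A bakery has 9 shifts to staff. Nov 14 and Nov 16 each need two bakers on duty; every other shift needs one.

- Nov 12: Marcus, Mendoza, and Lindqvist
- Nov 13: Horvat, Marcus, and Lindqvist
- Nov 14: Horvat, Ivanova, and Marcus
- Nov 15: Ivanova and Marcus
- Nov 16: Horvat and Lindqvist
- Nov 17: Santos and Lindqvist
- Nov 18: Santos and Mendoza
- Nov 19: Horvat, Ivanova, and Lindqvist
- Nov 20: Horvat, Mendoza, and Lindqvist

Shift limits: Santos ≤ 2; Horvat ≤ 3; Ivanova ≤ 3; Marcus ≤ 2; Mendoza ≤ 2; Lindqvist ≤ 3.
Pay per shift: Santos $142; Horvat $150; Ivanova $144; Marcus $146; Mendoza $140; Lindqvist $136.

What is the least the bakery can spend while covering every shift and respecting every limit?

Nov 16 can only be covered by Horvat and Lindqvist, so that assignment is forced.
Picking the cheapest available baker for each shift independently would cost $1540, but that ignores the shift limits.
An optimal schedule: Nov 12→Mendoza, Nov 13→Lindqvist, Nov 14→Ivanova+Marcus, Nov 15→Ivanova, Nov 16→Lindqvist+Horvat, Nov 17→Santos, Nov 18→Santos, Nov 19→Lindqvist, Nov 20→Mendoza.
Total: 140 + 136 + 144 + 146 + 144 + 136 + 150 + 142 + 142 + 136 + 140 = $1556.

$1556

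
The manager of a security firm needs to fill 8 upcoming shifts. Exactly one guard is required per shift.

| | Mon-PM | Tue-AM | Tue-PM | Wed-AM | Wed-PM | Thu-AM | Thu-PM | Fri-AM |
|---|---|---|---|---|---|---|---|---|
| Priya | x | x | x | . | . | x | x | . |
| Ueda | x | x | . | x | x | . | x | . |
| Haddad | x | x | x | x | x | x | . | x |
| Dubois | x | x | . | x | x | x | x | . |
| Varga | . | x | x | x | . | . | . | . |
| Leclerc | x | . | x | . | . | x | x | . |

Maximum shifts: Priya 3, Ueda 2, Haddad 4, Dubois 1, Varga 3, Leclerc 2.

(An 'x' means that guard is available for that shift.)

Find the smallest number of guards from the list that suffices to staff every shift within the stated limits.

8 slots to fill and no one can take more than 4, so at least ⌈8/4⌉ = 2 guards are needed.
Any 2 guards together have capacity at most 4+3 = 7 < 8 slots, so 2 can never suffice.
Priya, Ueda, and Haddad alone can cover everything: Mon-PM→Haddad, Tue-AM→Haddad, Tue-PM→Priya, Wed-AM→Ueda, Wed-PM→Ueda, Thu-AM→Priya, Thu-PM→Priya, Fri-AM→Haddad.

3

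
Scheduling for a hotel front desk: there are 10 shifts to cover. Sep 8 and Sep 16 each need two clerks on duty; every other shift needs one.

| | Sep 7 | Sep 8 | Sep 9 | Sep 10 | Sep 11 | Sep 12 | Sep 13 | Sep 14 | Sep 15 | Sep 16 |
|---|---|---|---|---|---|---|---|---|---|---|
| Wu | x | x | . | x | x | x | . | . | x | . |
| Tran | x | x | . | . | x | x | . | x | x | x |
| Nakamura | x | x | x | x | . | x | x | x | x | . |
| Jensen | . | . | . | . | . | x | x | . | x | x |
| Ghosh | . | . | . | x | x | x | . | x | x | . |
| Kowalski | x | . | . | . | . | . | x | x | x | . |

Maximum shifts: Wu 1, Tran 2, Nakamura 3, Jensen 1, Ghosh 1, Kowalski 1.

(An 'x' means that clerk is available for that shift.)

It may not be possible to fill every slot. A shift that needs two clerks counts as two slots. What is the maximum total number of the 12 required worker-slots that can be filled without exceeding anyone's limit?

Total capacity across all clerks is 1+2+3+1+1+1 = 9, and 12 slots are needed, so at most 9 can be filled.
An assignment achieving 9: Sep 7→Kowalski, Sep 8→Wu+Tran, Sep 9→Nakamura, Sep 10→Nakamura, Sep 11→Ghosh, Sep 13→Nakamura, Sep 16→Tran+Jensen.
Loads: Wu 1/1, Tran 2/2, Nakamura 3/3, Jensen 1/1, Ghosh 1/1, Kowalski 1/1.

9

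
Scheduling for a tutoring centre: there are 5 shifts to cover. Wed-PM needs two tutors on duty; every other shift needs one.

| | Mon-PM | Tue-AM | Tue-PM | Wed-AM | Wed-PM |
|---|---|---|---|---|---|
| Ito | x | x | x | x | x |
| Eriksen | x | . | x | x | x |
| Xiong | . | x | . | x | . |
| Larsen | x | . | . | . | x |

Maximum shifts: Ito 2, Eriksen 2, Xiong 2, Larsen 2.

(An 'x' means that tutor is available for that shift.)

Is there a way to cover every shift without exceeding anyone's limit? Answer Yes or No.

One valid schedule: Mon-PM→Eriksen, Tue-AM→Ito, Tue-PM→Ito, Wed-AM→Xiong, Wed-PM→Eriksen+Larsen.
Loads: Ito 2/2, Eriksen 2/2, Xiong 1/2, Larsen 1/2 — all within limits.

Yes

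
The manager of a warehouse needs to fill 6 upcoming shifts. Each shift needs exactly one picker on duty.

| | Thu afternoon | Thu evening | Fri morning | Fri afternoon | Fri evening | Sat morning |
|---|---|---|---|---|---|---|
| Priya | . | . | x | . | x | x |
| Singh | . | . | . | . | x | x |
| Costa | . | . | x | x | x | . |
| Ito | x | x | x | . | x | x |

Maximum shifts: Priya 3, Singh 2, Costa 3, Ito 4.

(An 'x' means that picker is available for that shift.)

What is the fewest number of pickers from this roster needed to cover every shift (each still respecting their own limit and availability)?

6 slots to fill and no one can take more than 4, so at least ⌈6/4⌉ = 2 pickers are needed.
Costa and Ito alone can cover everything: Thu afternoon→Ito, Thu evening→Ito, Fri morning→Costa, Fri afternoon→Costa, Fri evening→Costa, Sat morning→Ito.

2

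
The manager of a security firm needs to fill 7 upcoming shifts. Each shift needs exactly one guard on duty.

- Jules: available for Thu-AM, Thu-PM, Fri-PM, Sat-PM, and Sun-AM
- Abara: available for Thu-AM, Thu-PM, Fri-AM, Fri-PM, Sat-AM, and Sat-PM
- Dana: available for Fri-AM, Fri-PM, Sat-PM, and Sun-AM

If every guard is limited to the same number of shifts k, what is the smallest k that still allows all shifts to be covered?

3

With 3 guards and 7 worker-slots to fill, someone must work at least ⌈7/3⌉ = 3 shifts, so k ≥ 3.
k = 3 works: Thu-AM→Jules, Thu-PM→Jules, Fri-AM→Abara, Fri-PM→Abara, Sat-AM→Abara, Sat-PM→Dana, Sun-AM→Jules.
Loads: Jules 3, Abara 3, Dana 1 — all ≤ 3.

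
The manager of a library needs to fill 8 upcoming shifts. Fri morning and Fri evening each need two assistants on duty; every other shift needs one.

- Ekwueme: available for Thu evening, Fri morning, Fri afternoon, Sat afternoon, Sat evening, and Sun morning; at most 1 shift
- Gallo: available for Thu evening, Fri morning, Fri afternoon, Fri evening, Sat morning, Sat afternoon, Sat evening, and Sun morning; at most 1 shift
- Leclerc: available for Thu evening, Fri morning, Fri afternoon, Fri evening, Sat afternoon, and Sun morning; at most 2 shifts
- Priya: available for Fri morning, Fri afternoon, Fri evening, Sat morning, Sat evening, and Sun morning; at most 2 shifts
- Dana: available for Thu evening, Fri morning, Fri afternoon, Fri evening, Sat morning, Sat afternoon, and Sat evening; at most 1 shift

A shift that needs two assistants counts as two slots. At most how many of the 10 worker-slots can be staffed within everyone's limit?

7

Total capacity across all assistants is 1+1+2+2+1 = 7, and 10 slots are needed, so at most 7 can be filled.
An assignment achieving 7: Thu evening→Ekwueme, Fri morning→Dana, Fri evening→Leclerc+Priya, Sat morning→Gallo, Sat afternoon→Leclerc, Sat evening→Priya.
Loads: Ekwueme 1/1, Gallo 1/1, Leclerc 2/2, Priya 2/2, Dana 1/1.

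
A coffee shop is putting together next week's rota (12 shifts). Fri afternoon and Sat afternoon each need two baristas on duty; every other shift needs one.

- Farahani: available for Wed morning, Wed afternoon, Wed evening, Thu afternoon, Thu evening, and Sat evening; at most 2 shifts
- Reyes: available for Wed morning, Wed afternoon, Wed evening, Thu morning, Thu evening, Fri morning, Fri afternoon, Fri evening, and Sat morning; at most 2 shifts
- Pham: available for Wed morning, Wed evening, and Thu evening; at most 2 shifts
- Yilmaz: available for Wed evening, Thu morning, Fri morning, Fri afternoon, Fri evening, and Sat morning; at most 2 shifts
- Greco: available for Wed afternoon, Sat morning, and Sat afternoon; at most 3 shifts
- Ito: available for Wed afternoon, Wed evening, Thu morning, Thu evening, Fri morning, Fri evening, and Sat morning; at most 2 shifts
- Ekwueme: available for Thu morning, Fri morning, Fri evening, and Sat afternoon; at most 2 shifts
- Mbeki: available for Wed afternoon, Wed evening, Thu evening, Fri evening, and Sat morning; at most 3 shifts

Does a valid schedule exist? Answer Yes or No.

Thu afternoon can only be covered by Farahani, so that assignment is forced.
Fri afternoon can only be covered by Reyes and Yilmaz, so that assignment is forced.
Sat afternoon can only be covered by Greco and Ekwueme, so that assignment is forced.
One valid schedule: Wed morning→Reyes, Wed afternoon→Greco, Wed evening→Pham, Thu morning→Yilmaz, Thu afternoon→Farahani, Thu evening→Pham, Fri morning→Ito, Fri afternoon→Reyes+Yilmaz, Fri evening→Ito, Sat morning→Greco, Sat afternoon→Greco+Ekwueme, Sat evening→Farahani.
Loads: Farahani 2/2, Reyes 2/2, Pham 2/2, Yilmaz 2/2, Greco 3/3, Ito 2/2, Ekwueme 1/2, Mbeki 0/3 — all within limits.

Yes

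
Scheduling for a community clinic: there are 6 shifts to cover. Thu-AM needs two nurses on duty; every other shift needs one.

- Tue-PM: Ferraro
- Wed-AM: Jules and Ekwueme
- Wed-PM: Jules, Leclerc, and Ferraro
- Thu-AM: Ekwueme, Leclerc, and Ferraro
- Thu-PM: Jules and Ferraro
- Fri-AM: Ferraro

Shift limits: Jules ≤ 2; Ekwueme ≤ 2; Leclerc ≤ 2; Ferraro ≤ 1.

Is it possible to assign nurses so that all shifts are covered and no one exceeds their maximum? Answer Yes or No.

Total capacity is 7 and 7 slots are needed, so capacity alone doesn't rule it out.
Shifts {Tue-PM, Fri-AM} need 2 worker-slots in total, but the nurses available for any of those shifts (Ferraro) can supply at most 1 among them. So no valid schedule exists.

No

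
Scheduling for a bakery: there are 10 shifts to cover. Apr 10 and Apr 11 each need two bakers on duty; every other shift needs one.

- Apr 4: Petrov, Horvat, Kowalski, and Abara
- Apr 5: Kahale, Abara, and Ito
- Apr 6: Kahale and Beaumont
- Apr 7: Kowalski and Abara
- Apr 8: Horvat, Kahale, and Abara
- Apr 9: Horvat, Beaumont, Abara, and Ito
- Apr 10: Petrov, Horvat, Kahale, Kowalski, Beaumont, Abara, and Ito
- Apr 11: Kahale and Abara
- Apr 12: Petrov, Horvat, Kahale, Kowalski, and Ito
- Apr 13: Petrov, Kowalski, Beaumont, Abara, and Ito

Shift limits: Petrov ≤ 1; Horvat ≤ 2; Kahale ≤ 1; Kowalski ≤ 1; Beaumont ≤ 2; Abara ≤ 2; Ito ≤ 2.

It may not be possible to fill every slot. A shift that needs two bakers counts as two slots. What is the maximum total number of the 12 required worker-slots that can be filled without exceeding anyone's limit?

Total capacity across all bakers is 1+2+1+1+2+2+2 = 11, and 12 slots are needed, so at most 11 can be filled.
An assignment achieving 11: Apr 4→Petrov, Apr 5→Abara, Apr 6→Kahale, Apr 7→Kowalski, Apr 8→Horvat, Apr 9→Horvat, Apr 10→Beaumont+Ito, Apr 11→Abara, Apr 12→Ito, Apr 13→Beaumont.
Loads: Petrov 1/1, Horvat 2/2, Kahale 1/1, Kowalski 1/1, Beaumont 2/2, Abara 2/2, Ito 2/2.

11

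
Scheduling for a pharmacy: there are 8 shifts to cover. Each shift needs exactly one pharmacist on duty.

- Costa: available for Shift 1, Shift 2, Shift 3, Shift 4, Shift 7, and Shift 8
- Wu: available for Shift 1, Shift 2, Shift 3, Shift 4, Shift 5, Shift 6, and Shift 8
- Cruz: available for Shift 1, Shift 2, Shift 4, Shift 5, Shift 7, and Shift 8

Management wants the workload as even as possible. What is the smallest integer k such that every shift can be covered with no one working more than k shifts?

With 3 pharmacists and 8 worker-slots to fill, someone must work at least ⌈8/3⌉ = 3 shifts, so k ≥ 3.
k = 3 works: Shift 1→Costa, Shift 2→Wu, Shift 3→Costa, Shift 4→Cruz, Shift 5→Wu, Shift 6→Wu, Shift 7→Costa, Shift 8→Cruz.
Loads: Costa 3, Wu 3, Cruz 2 — all ≤ 3.

3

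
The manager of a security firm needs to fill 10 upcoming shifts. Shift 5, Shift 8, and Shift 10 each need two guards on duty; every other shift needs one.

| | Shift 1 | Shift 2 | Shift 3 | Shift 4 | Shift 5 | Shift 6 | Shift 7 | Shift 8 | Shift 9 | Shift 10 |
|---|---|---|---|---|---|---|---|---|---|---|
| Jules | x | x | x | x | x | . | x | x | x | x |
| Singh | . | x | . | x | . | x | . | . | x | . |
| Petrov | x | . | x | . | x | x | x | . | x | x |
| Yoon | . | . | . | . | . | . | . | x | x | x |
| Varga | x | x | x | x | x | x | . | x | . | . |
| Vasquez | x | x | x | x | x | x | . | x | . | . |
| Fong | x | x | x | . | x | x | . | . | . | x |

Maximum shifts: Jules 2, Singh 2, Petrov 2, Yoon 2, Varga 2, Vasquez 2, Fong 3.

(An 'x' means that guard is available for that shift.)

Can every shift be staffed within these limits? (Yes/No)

Yes

One valid schedule: Shift 1→Petrov, Shift 2→Singh, Shift 3→Petrov, Shift 4→Jules, Shift 5→Vasquez+Fong, Shift 6→Varga, Shift 7→Jules, Shift 8→Yoon+Varga, Shift 9→Singh, Shift 10→Yoon+Fong.
Loads: Jules 2/2, Singh 2/2, Petrov 2/2, Yoon 2/2, Varga 2/2, Vasquez 1/2, Fong 2/3 — all within limits.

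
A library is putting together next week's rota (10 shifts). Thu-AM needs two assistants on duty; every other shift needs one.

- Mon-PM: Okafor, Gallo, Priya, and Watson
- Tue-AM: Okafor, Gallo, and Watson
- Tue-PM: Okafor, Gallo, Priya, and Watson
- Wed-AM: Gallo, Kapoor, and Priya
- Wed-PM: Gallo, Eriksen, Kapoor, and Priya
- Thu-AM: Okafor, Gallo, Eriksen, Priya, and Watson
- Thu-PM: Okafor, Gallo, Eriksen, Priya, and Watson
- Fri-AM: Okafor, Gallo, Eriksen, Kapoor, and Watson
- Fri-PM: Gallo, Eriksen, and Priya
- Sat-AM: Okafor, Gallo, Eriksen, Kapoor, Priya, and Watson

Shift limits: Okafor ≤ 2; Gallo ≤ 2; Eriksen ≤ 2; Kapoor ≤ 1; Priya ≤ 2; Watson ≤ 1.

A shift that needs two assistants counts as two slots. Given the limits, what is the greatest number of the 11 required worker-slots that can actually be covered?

10

Total capacity across all assistants is 2+2+2+1+2+1 = 10, and 11 slots are needed, so at most 10 can be filled.
An assignment achieving 10: Mon-PM→Okafor, Tue-AM→Okafor, Tue-PM→Priya, Wed-AM→Gallo, Wed-PM→Eriksen, Thu-AM→Eriksen+Priya, Thu-PM→Watson, Fri-AM→Kapoor, Fri-PM→Gallo.
Loads: Okafor 2/2, Gallo 2/2, Eriksen 2/2, Kapoor 1/1, Priya 2/2, Watson 1/1.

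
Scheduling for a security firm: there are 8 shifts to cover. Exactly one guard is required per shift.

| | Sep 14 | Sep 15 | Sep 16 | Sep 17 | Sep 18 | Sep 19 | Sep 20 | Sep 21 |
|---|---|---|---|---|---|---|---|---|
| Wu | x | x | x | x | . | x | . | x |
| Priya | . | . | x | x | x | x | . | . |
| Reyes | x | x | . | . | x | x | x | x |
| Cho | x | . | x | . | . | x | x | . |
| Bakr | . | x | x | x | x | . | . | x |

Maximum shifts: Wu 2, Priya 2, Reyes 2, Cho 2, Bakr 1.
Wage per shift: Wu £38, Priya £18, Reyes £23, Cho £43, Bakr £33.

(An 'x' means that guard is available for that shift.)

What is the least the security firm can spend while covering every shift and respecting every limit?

Picking the cheapest available guard for each shift independently would cost £164, but that ignores the shift limits.
An optimal schedule: Sep 14→Reyes, Sep 15→Bakr, Sep 16→Wu, Sep 17→Priya, Sep 18→Priya, Sep 19→Cho, Sep 20→Reyes, Sep 21→Wu.
Total: 23 + 33 + 38 + 18 + 18 + 43 + 23 + 38 = £234.

£234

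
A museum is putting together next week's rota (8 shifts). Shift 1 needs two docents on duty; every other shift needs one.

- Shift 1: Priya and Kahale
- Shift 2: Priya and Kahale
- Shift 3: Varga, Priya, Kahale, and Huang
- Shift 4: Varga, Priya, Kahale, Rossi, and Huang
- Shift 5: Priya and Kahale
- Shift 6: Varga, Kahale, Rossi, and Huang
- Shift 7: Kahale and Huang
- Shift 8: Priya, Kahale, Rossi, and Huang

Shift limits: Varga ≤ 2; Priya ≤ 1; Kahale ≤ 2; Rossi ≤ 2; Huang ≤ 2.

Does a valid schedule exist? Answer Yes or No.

No

Total capacity is 9 and 9 slots are needed, so capacity alone doesn't rule it out.
Shifts {Shift 1, Shift 2, Shift 5} need 4 worker-slots in total, but the docents available for any of those shifts (Priya and Kahale) can supply at most 3 among them. So no valid schedule exists.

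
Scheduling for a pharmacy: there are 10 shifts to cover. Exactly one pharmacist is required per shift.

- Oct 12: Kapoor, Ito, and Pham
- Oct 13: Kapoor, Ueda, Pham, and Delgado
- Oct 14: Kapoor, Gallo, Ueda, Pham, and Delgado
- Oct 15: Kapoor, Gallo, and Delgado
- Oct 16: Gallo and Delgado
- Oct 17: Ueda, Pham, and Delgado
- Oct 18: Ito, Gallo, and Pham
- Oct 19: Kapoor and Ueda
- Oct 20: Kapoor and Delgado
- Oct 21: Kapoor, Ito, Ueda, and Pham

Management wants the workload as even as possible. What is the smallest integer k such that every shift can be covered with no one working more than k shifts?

2

With 6 pharmacists and 10 worker-slots to fill, someone must work at least ⌈10/6⌉ = 2 shifts, so k ≥ 2.
k = 2 works: Oct 12→Ito, Oct 13→Ueda, Oct 14→Pham, Oct 15→Gallo, Oct 16→Gallo, Oct 17→Ueda, Oct 18→Ito, Oct 19→Kapoor, Oct 20→Kapoor, Oct 21→Pham.
Loads: Kapoor 2, Ito 2, Gallo 2, Ueda 2, Pham 2, Delgado 0 — all ≤ 2.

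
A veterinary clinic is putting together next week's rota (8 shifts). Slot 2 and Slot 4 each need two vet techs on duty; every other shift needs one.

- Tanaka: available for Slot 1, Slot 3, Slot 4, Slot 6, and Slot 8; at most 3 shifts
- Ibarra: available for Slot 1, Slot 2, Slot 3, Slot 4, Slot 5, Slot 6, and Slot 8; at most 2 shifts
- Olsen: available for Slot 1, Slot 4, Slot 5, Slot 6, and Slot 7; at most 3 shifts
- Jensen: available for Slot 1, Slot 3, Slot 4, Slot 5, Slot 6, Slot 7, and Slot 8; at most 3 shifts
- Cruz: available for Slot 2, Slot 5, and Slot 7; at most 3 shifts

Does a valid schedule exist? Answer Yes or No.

Yes

Slot 2 can only be covered by Ibarra and Cruz, so that assignment is forced.
One valid schedule: Slot 1→Tanaka, Slot 2→Ibarra+Cruz, Slot 3→Tanaka, Slot 4→Olsen+Jensen, Slot 5→Ibarra, Slot 6→Olsen, Slot 7→Olsen, Slot 8→Tanaka.
Loads: Tanaka 3/3, Ibarra 2/2, Olsen 3/3, Jensen 1/3, Cruz 1/3 — all within limits.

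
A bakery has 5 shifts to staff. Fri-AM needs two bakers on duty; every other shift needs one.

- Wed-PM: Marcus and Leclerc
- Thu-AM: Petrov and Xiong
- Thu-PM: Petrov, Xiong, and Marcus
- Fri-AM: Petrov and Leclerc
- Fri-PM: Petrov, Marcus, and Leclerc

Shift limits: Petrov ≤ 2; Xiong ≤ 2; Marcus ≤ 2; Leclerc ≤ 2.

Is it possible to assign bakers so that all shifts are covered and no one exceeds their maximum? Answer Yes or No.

Yes

Fri-AM can only be covered by Petrov and Leclerc, so that assignment is forced.
One valid schedule: Wed-PM→Marcus, Thu-AM→Petrov, Thu-PM→Xiong, Fri-AM→Petrov+Leclerc, Fri-PM→Marcus.
Loads: Petrov 2/2, Xiong 1/2, Marcus 2/2, Leclerc 1/2 — all within limits.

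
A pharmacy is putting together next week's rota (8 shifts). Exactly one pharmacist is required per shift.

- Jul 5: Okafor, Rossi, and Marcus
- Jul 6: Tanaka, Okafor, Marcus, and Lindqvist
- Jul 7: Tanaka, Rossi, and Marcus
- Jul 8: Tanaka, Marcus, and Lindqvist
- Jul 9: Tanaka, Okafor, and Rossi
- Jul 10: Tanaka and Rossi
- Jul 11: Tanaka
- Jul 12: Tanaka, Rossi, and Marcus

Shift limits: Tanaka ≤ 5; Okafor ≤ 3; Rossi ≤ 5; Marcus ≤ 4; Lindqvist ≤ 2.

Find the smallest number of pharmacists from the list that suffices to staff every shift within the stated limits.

2

8 slots to fill and no one can take more than 5, so at least ⌈8/5⌉ = 2 pharmacists are needed.
Tanaka and Okafor alone can cover everything: Jul 5→Okafor, Jul 6→Okafor, Jul 7→Tanaka, Jul 8→Tanaka, Jul 9→Okafor, Jul 10→Tanaka, Jul 11→Tanaka, Jul 12→Tanaka.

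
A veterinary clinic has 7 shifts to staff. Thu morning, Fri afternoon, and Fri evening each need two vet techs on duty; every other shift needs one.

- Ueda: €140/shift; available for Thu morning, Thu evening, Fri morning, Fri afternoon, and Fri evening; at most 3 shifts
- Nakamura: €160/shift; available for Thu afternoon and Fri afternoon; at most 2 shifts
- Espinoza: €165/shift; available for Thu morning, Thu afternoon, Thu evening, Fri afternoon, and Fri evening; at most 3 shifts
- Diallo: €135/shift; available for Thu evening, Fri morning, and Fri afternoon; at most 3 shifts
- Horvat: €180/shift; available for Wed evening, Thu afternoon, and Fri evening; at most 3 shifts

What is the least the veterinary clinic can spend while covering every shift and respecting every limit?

€1495

Wed evening can only be covered by Horvat, so that assignment is forced.
Thu morning can only be covered by Ueda and Espinoza, so that assignment is forced.
Picking the cheapest available vet tech for each shift independently would cost €1495, and that bound is achievable.
An optimal schedule: Wed evening→Horvat, Thu morning→Ueda+Espinoza, Thu afternoon→Nakamura, Thu evening→Diallo, Fri morning→Diallo, Fri afternoon→Diallo+Ueda, Fri evening→Ueda+Espinoza.
Total: 180 + 140 + 165 + 160 + 135 + 135 + 135 + 140 + 140 + 165 = €1495.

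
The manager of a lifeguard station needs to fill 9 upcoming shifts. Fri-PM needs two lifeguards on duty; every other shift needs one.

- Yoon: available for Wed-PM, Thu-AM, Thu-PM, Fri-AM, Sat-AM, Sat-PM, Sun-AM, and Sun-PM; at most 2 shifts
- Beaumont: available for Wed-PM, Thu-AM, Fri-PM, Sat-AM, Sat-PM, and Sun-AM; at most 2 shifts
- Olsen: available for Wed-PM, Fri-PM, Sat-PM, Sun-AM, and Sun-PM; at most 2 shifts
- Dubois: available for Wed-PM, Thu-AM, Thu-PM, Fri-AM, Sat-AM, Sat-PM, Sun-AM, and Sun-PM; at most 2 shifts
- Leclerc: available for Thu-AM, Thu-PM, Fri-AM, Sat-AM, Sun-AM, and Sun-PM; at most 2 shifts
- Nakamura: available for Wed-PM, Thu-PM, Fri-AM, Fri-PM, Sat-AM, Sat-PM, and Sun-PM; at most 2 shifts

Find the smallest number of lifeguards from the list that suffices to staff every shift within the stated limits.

10 slots to fill and no one can take more than 2, so at least ⌈10/2⌉ = 5 lifeguards are needed.
Yoon, Beaumont, Olsen, Dubois, and Leclerc alone can cover everything: Wed-PM→Beaumont, Thu-AM→Dubois, Thu-PM→Yoon, Fri-AM→Yoon, Fri-PM→Beaumont+Olsen, Sat-AM→Dubois, Sat-PM→Olsen, Sun-AM→Leclerc, Sun-PM→Leclerc.

5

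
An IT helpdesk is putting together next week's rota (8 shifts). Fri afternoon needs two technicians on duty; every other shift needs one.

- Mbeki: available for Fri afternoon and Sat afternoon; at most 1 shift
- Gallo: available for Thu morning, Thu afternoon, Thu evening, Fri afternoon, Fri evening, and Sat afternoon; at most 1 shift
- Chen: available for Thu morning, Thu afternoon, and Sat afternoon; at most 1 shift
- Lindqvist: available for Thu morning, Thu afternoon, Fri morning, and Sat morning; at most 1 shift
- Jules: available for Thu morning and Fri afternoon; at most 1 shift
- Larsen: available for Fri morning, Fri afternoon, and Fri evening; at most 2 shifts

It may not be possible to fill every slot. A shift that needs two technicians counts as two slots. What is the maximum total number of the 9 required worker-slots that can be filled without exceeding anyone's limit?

Total capacity across all technicians is 1+1+1+1+1+2 = 7, and 9 slots are needed, so at most 7 can be filled.
An assignment achieving 7: Thu morning→Jules, Thu afternoon→Chen, Thu evening→Gallo, Fri morning→Larsen, Fri evening→Larsen, Sat morning→Lindqvist, Sat afternoon→Mbeki.
Loads: Mbeki 1/1, Gallo 1/1, Chen 1/1, Lindqvist 1/1, Jules 1/1, Larsen 2/2.

7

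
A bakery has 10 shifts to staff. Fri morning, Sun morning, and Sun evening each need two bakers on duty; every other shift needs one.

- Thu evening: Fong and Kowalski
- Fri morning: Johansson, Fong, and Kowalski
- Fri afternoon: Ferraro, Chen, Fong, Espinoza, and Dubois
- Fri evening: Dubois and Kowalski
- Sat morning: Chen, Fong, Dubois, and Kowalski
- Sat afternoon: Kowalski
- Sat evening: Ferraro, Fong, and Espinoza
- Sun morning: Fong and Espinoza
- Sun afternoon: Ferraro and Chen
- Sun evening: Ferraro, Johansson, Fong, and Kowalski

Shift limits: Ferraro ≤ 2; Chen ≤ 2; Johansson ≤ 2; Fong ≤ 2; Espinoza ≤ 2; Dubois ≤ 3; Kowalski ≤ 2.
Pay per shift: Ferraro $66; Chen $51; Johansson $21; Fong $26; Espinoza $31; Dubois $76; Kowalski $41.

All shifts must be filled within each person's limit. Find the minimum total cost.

$548

Sat afternoon can only be covered by Kowalski, so that assignment is forced.
Sun morning can only be covered by Fong and Espinoza, so that assignment is forced.
Picking the cheapest available baker for each shift independently would cost $388, but that ignores the shift limits.
An optimal schedule: Thu evening→Fong, Fri morning→Johansson+Kowalski, Fri afternoon→Chen, Fri evening→Dubois, Sat morning→Chen, Sat afternoon→Kowalski, Sat evening→Espinoza, Sun morning→Fong+Espinoza, Sun afternoon→Ferraro, Sun evening→Ferraro+Johansson.
Total: 26 + 21 + 41 + 51 + 76 + 51 + 41 + 31 + 26 + 31 + 66 + 66 + 21 = $548.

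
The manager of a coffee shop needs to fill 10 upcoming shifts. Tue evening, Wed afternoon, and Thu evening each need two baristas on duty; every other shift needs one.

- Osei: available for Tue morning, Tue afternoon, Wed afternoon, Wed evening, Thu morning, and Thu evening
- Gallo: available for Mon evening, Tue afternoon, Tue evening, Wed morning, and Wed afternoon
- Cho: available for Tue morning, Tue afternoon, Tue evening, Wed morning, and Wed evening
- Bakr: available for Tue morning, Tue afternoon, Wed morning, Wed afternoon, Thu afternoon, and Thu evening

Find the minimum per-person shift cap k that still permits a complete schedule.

With 4 baristas and 13 worker-slots to fill, someone must work at least ⌈13/4⌉ = 4 shifts, so k ≥ 4.
k = 4 works: Mon evening→Gallo, Tue morning→Osei, Tue afternoon→Cho, Tue evening→Gallo+Cho, Wed morning→Gallo, Wed afternoon→Gallo+Bakr, Wed evening→Osei, Thu morning→Osei, Thu afternoon→Bakr, Thu evening→Osei+Bakr.
Loads: Osei 4, Gallo 4, Cho 2, Bakr 3 — all ≤ 4.

4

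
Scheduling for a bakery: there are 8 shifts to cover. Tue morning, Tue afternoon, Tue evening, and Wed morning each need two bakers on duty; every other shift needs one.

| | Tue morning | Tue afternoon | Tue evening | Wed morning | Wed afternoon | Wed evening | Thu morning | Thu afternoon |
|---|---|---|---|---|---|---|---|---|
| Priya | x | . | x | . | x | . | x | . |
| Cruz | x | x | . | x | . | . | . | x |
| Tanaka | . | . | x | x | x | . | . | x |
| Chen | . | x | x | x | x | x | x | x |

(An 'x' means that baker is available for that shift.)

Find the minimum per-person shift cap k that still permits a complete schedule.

With 4 bakers and 12 worker-slots to fill, someone must work at least ⌈12/4⌉ = 3 shifts, so k ≥ 3.
k = 3 works: Tue morning→Priya+Cruz, Tue afternoon→Cruz+Chen, Tue evening→Priya+Tanaka, Wed morning→Cruz+Tanaka, Wed afternoon→Tanaka, Wed evening→Chen, Thu morning→Priya, Thu afternoon→Chen.
Loads: Priya 3, Cruz 3, Tanaka 3, Chen 3 — all ≤ 3.

3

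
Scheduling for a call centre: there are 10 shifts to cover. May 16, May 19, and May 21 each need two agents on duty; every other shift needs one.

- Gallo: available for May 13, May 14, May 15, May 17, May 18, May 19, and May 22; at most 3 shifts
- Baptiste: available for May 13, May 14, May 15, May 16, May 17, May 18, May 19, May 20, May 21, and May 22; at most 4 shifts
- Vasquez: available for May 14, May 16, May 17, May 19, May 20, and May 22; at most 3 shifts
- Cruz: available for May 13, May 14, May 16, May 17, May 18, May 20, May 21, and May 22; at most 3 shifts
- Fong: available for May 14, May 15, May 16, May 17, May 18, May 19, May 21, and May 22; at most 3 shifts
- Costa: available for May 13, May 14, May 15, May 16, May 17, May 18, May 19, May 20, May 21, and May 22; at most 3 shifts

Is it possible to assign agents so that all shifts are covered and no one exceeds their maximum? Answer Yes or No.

One valid schedule: May 13→Gallo, May 14→Baptiste, May 15→Gallo, May 16→Vasquez+Cruz, May 17→Baptiste, May 18→Gallo, May 19→Vasquez+Fong, May 20→Baptiste, May 21→Baptiste+Cruz, May 22→Vasquez.
Loads: Gallo 3/3, Baptiste 4/4, Vasquez 3/3, Cruz 2/3, Fong 1/3, Costa 0/3 — all within limits.

Yes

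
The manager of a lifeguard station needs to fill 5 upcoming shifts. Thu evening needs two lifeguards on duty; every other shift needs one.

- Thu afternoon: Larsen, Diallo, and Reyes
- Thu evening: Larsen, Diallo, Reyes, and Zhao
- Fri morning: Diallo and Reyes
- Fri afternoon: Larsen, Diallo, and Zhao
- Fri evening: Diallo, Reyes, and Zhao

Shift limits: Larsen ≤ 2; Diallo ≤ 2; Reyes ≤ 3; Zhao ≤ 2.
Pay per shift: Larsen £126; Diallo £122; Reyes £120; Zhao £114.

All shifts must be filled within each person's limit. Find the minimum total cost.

Picking the cheapest available lifeguard for each shift independently would cost £702, but that ignores the shift limits.
An optimal schedule: Thu afternoon→Reyes, Thu evening→Reyes+Diallo, Fri morning→Reyes, Fri afternoon→Zhao, Fri evening→Zhao.
Total: 120 + 120 + 122 + 120 + 114 + 114 = £710.

£710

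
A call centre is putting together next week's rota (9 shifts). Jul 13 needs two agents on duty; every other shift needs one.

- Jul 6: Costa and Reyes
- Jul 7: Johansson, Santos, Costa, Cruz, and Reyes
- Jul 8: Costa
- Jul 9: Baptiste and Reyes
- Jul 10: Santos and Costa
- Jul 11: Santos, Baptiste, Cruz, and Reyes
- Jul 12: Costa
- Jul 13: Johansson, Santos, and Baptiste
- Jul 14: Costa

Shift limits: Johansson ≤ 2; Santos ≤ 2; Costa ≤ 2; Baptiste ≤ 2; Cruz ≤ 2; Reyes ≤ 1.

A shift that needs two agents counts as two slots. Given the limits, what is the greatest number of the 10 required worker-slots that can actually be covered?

Total capacity across all agents is 2+2+2+2+2+1 = 11, and 10 slots are needed, so at most 10 can be filled.
Shifts {Jul 8, Jul 12, Jul 14} need 3 slots but only Costa are available for them, supplying at most 2 — so at least 1 slot must go unfilled.
An assignment achieving 9: Jul 6→Reyes, Jul 7→Johansson, Jul 8→Costa, Jul 9→Baptiste, Jul 10→Santos, Jul 11→Baptiste, Jul 12→Costa, Jul 13→Johansson+Santos.
Loads: Johansson 2/2, Santos 2/2, Costa 2/2, Baptiste 2/2, Cruz 0/2, Reyes 1/1.

9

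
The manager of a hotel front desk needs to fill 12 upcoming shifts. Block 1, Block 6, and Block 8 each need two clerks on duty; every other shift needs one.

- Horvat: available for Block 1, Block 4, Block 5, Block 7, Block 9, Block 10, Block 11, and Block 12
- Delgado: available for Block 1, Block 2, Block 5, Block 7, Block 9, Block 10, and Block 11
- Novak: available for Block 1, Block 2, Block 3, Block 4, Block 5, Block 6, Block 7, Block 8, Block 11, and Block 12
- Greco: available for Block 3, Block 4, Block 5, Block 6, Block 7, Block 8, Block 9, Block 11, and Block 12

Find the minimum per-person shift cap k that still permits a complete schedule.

With 4 clerks and 15 worker-slots to fill, someone must work at least ⌈15/4⌉ = 4 shifts, so k ≥ 4.
k = 4 works: Block 1→Horvat+Delgado, Block 2→Delgado, Block 3→Novak, Block 4→Horvat, Block 5→Delgado, Block 6→Novak+Greco, Block 7→Delgado, Block 8→Novak+Greco, Block 9→Horvat, Block 10→Horvat, Block 11→Greco, Block 12→Novak.
Loads: Horvat 4, Delgado 4, Novak 4, Greco 3 — all ≤ 4.

4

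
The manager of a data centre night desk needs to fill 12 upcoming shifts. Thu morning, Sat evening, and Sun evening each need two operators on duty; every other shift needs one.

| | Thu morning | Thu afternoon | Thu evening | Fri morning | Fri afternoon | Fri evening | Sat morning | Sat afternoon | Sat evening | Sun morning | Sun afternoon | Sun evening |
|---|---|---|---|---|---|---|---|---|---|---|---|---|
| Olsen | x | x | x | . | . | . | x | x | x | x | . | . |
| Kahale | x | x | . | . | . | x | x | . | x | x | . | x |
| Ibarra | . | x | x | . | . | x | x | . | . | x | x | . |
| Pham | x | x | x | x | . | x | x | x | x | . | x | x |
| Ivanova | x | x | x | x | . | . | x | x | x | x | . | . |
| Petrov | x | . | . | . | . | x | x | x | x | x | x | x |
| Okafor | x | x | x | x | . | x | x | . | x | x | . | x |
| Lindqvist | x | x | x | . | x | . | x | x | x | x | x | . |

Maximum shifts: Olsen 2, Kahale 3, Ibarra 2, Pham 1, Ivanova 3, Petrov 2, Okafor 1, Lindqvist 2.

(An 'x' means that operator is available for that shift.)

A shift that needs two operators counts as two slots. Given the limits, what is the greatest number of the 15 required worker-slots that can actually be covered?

15

Total capacity across all operators is 2+3+2+1+3+2+1+2 = 16, and 15 slots are needed, so at most 15 can be filled.
An assignment achieving 15: Thu morning→Kahale+Ivanova, Thu afternoon→Ibarra, Thu evening→Olsen, Fri morning→Pham, Fri afternoon→Lindqvist, Fri evening→Kahale, Sat morning→Okafor, Sat afternoon→Olsen, Sat evening→Ivanova+Petrov, Sun morning→Ivanova, Sun afternoon→Ibarra, Sun evening→Kahale+Petrov.
Loads: Olsen 2/2, Kahale 3/3, Ibarra 2/2, Pham 1/1, Ivanova 3/3, Petrov 2/2, Okafor 1/1, Lindqvist 1/2.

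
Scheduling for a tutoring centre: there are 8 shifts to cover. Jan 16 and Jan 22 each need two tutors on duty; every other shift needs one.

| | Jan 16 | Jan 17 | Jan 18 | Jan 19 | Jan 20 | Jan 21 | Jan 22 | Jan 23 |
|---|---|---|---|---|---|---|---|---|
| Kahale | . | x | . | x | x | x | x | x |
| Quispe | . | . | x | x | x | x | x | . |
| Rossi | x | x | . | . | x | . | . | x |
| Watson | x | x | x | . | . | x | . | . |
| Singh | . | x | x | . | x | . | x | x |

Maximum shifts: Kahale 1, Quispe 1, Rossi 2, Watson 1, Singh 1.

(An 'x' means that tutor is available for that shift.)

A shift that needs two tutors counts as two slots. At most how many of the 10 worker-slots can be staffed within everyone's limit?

6

Total capacity across all tutors is 1+1+2+1+1 = 6, and 10 slots are needed, so at most 6 can be filled.
An assignment achieving 6: Jan 16→Rossi+Watson, Jan 18→Quispe, Jan 19→Kahale, Jan 22→Singh, Jan 23→Rossi.
Loads: Kahale 1/1, Quispe 1/1, Rossi 2/2, Watson 1/1, Singh 1/1.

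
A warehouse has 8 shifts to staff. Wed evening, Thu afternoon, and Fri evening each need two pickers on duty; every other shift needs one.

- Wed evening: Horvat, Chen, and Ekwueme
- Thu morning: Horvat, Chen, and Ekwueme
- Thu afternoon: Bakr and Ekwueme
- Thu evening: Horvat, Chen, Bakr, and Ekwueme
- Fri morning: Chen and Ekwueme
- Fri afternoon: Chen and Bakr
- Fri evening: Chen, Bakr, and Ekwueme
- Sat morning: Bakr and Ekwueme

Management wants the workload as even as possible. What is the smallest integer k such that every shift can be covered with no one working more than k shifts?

With 4 pickers and 11 worker-slots to fill, someone must work at least ⌈11/4⌉ = 3 shifts, so k ≥ 3.
k = 3 works: Wed evening→Horvat+Chen, Thu morning→Horvat, Thu afternoon→Bakr+Ekwueme, Thu evening→Horvat, Fri morning→Chen, Fri afternoon→Chen, Fri evening→Bakr+Ekwueme, Sat morning→Bakr.
Loads: Horvat 3, Chen 3, Bakr 3, Ekwueme 2 — all ≤ 3.

3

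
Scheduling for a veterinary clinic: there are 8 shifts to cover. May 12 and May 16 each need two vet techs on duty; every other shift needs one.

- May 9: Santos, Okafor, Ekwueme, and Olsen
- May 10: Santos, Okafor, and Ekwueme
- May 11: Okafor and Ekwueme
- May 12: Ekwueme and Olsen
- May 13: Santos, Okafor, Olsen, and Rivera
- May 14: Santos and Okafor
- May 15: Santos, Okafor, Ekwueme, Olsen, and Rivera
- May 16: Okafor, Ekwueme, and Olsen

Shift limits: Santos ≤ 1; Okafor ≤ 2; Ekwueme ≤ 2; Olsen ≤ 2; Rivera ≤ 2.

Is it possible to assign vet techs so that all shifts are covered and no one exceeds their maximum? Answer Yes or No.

Total capacity is 1+2+2+2+2 = 9 but 10 worker-slots are needed — infeasible.

No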